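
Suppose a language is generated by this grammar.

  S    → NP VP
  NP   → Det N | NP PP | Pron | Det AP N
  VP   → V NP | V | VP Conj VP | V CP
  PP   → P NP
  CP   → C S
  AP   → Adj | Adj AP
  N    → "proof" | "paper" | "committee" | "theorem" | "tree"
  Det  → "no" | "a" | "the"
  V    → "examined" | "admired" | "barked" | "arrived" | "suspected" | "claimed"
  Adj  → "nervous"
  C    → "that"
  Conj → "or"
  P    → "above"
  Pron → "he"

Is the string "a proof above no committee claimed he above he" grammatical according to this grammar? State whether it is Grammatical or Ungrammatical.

Grammatical

S
  NP
    NP
      Det: a
      N: proof
    PP
      P: above
      NP
        Det: no
        N: committee
  VP
    V: claimed
    NP
      NP
        Pron: he
      PP
        P: above
        NP
          Pron: he
Every word is introduced by a lexical rule and the phrasal rules combine the resulting categories into a single S.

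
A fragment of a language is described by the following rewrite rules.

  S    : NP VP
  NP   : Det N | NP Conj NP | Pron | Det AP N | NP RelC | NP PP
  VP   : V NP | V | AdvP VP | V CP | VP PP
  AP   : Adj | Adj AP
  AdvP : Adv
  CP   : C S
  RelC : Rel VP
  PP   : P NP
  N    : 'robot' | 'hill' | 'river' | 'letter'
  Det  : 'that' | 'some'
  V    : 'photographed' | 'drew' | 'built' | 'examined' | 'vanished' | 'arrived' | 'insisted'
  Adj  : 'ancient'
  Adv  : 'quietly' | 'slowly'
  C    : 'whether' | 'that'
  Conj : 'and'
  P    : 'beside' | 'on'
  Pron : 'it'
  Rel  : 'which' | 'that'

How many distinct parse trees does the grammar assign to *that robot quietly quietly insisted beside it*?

Two of the 3 distinct bracketings:
[S [NP [Det that] [N robot]] [VP [AdvP [Adv quietly]] [VP [AdvP [Adv quietly]] [VP [VP [V insisted]] [PP [P beside] [NP [Pron it]]]]]]]
[S [NP [Det that] [N robot]] [VP [AdvP [Adv quietly]] [VP [VP [AdvP [Adv quietly]] [VP [V insisted]]] [PP [P beside] [NP [Pron it]]]]]]
The trees differ in how a recursive rule is bracketed over the same span.

3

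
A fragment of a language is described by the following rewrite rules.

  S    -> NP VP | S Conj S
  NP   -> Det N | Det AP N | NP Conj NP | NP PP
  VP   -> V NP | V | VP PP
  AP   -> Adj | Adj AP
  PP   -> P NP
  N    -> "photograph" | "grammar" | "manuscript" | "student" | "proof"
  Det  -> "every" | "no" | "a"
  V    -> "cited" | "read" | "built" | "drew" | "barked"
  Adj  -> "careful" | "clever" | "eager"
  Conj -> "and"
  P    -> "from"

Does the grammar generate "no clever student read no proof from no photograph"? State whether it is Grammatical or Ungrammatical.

[S [NP [Det no] [AP [Adj clever]] [N student]] [VP [V read] [NP [NP [Det no] [N proof]] [PP [P from] [NP [Det no] [N photograph]]]]]]
Each bracket corresponds to one application of a listed rule, so the string is derivable from S.

Grammatical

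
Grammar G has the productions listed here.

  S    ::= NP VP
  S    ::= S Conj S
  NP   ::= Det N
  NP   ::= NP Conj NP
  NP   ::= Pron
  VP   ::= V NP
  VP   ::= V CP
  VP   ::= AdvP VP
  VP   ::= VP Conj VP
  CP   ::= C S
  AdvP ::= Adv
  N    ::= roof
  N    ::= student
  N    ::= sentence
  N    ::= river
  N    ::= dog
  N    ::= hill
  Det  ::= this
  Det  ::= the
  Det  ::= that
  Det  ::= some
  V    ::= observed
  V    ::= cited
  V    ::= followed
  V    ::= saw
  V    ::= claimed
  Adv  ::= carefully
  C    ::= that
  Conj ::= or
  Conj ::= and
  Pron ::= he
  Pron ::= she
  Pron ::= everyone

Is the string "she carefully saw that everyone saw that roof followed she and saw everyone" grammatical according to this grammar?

For S → NP VP, the only prefix that parses as NP is 'she', but the remainder 'carefully saw that everyone saw that roof followed she and saw everyone' is not a VP under these rules. The alternative S rule S → S Conj S likewise has no satisfying split.

Ungrammatical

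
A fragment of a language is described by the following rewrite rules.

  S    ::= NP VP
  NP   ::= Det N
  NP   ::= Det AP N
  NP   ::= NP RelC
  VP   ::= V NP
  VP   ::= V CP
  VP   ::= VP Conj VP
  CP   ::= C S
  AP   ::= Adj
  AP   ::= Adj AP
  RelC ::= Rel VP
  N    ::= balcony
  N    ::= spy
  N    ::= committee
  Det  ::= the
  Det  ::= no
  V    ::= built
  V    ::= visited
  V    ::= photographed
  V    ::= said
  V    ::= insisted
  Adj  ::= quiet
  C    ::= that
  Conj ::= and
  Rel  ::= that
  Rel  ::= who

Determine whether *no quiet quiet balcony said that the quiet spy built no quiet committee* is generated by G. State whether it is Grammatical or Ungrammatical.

[S [NP [Det no] [AP [Adj quiet] [AP [Adj quiet]]] [N balcony]] [VP [V said] [CP [C that] [S [NP [Det the] [AP [Adj quiet]] [N spy]] [VP [V built] [NP [Det no] [AP [Adj quiet]] [N committee]]]]]]]
Each bracket corresponds to one application of a listed rule, so the string is derivable from S.

Grammatical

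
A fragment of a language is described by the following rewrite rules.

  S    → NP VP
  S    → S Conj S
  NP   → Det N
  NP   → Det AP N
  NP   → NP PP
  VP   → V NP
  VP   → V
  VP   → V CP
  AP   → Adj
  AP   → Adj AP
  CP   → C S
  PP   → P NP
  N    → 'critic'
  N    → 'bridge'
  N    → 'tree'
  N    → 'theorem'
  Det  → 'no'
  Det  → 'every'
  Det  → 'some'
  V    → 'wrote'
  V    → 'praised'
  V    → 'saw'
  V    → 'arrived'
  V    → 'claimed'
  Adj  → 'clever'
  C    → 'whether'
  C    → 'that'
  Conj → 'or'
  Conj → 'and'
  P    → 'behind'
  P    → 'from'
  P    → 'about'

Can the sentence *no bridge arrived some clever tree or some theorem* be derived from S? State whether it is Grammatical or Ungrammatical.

Ungrammatical

For S → NP VP, the only prefix that parses as NP is 'no bridge', but the remainder 'arrived some clever tree or some theorem' is not a VP under these rules. The alternative S rule S → S Conj S likewise has no satisfying split.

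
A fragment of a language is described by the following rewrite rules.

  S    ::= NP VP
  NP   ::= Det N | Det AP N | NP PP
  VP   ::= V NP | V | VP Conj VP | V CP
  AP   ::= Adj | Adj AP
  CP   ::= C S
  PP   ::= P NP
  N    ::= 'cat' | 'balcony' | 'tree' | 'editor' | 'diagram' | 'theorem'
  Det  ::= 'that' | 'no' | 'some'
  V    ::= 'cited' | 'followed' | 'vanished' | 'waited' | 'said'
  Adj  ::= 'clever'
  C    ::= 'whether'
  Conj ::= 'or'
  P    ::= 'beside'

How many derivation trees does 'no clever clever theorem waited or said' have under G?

[S [NP [Det no] [AP [Adj clever] [AP [Adj clever]]] [N theorem]] [VP [VP [V waited]] [Conj or] [VP [V said]]]]
No rule offers an alternative attachment or grouping for any span, so this is the only derivation.

1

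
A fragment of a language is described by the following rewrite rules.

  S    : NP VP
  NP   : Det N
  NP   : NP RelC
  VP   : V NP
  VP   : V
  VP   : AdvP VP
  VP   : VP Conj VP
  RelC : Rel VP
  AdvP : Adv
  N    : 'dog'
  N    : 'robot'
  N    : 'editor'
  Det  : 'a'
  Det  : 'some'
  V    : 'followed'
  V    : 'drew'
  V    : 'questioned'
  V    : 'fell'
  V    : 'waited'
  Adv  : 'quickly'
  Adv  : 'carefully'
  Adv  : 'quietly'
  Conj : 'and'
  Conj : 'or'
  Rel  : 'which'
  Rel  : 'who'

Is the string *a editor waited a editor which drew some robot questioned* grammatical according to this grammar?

Ungrammatical

For S → NP VP, the only prefix that parses as NP is 'a editor', but the remainder 'waited a editor which drew some robot questioned' is not a VP under these rules.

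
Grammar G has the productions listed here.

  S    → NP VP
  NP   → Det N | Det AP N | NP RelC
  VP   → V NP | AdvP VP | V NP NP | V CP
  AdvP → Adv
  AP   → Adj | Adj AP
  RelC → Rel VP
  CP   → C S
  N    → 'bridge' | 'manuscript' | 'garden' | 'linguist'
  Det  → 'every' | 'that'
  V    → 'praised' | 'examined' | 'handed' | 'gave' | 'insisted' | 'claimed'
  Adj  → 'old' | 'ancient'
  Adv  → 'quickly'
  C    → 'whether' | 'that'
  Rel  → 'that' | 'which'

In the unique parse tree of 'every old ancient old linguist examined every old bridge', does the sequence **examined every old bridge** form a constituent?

[S [NP [Det every] [AP [Adj old] [AP [Adj ancient] [AP [Adj old]]]] [N linguist]] [VP [V examined] [NP [Det every] [AP [Adj old]] [N bridge]]]]
The words 'examined every old bridge' are exhaustively dominated by a single VP node (built by VP → V NP), so they form a constituent.

Yes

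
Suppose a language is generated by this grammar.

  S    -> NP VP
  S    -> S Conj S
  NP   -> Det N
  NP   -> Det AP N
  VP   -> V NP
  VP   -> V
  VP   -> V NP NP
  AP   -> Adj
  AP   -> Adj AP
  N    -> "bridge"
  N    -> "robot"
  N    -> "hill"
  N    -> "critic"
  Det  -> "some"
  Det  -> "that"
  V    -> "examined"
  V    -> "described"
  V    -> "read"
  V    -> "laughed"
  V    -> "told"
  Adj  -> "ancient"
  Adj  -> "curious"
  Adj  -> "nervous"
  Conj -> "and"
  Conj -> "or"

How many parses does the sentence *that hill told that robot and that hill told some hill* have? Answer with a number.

1

[S [S [NP [Det that] [N hill]] [VP [V told] [NP [Det that] [N robot]]]] [Conj and] [S [NP [Det that] [N hill]] [VP [V told] [NP [Det some] [N hill]]]]]
No rule offers an alternative attachment or grouping for any span, so this is the only derivation.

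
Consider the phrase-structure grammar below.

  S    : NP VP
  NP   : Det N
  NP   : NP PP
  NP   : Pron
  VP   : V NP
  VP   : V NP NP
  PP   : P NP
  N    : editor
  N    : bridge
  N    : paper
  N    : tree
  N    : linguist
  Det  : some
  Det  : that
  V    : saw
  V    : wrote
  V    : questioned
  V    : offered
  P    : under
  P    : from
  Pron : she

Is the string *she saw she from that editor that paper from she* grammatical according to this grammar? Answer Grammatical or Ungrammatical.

Grammatical

S
  NP
    Pron: she
  VP
    V: saw
    NP
      NP
        Pron: she
      PP
        P: from
        NP
          Det: that
          N: editor
    NP
      NP
        Det: that
        N: paper
      PP
        P: from
        NP
          Pron: she
Every word is introduced by a lexical rule and the phrasal rules combine the resulting categories into a single S.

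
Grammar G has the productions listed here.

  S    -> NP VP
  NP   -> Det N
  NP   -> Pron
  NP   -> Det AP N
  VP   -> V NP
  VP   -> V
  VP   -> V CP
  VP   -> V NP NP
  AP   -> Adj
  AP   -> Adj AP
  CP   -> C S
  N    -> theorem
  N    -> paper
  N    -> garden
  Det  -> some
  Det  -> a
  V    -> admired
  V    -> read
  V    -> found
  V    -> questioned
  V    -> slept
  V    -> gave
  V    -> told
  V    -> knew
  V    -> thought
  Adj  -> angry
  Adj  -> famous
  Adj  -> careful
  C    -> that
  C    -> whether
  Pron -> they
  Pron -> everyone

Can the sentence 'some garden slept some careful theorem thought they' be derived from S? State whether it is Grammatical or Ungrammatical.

For S → NP VP, the only prefix that parses as NP is 'some garden', but the remainder 'slept some careful theorem thought they' is not a VP under these rules.

Ungrammatical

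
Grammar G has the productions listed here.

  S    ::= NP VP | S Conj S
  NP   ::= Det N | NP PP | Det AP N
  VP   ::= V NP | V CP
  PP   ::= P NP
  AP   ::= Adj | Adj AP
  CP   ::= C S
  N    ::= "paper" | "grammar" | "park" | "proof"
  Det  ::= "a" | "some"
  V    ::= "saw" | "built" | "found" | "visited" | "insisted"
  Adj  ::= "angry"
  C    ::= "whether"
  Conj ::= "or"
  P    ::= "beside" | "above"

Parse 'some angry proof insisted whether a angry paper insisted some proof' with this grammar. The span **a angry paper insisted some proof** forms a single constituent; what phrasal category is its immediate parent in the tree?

CP

[S [NP [Det some] [AP [Adj angry]] [N proof]] [VP [V insisted] [CP [C whether] [S [NP [Det a] [AP [Adj angry]] [N paper]] [VP [V insisted] [NP [Det some] [N proof]]]]]]]
The span 'a angry paper insisted some proof' is the S node built by S → NP VP.
Its mother is the CP built by CP → C S.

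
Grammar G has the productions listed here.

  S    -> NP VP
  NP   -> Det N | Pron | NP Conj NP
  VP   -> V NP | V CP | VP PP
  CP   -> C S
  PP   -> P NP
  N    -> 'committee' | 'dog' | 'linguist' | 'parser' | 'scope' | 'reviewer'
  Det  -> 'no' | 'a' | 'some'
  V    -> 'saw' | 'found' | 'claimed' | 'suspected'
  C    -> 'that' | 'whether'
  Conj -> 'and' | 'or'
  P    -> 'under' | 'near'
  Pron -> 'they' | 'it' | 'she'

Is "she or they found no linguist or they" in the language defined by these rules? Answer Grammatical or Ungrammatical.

S
  NP
    NP
      Pron: she
    Conj: or
    NP
      Pron: they
  VP
    V: found
    NP
      NP
        Det: no
        N: linguist
      Conj: or
      NP
        Pron: they
Each bracket corresponds to one application of a listed rule, so the string is derivable from S.

Grammatical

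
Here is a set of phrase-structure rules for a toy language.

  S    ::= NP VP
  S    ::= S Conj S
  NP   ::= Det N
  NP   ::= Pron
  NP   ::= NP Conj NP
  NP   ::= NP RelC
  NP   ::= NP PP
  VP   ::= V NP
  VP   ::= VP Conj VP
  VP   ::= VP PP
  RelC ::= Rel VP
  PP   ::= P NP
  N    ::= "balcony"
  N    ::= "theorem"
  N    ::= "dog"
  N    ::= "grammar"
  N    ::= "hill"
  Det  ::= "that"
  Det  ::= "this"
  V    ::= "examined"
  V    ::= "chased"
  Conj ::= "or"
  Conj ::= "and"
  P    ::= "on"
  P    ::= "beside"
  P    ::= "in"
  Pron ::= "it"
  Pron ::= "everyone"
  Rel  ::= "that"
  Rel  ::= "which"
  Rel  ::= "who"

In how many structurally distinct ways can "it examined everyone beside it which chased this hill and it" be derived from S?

7

Two of the 7 distinct bracketings:
[S [NP [Pron it]] [VP [V examined] [NP [NP [NP [NP [Pron everyone]] [PP [P beside] [NP [Pron it]]]] [RelC [Rel which] [VP [V chased] [NP [Det this] [N hill]]]]] [Conj and] [NP [Pron it]]]]]
[S [NP [Pron it]] [VP [V examined] [NP [NP [NP [Pron everyone]] [PP [P beside] [NP [NP [Pron it]] [RelC [Rel which] [VP [V chased] [NP [Det this] [N hill]]]]]]] [Conj and] [NP [Pron it]]]]]
The trees differ in how a recursive rule is bracketed over the same span.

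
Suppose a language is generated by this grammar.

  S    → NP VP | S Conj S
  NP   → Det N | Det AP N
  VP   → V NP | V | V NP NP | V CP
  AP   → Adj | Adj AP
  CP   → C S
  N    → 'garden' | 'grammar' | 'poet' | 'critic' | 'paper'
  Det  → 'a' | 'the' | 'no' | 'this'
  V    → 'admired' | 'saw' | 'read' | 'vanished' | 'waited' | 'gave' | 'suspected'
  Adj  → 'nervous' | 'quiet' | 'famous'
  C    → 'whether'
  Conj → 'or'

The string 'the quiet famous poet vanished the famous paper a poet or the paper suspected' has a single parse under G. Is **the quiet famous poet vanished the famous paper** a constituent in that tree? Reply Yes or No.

No

[S [S [NP [Det the] [AP [Adj quiet] [AP [Adj famous]]] [N poet]] [VP [V vanished] [NP [Det the] [AP [Adj famous]] [N paper]] [NP [Det a] [N poet]]]] [Conj or] [S [NP [Det the] [N paper]] [VP [V suspected]]]]
The smallest constituent containing 'the quiet famous poet vanished the famous paper' is the S spanning 'the quiet famous poet vanished the famous paper a poet'; no single node in the tree dominates exactly the given words.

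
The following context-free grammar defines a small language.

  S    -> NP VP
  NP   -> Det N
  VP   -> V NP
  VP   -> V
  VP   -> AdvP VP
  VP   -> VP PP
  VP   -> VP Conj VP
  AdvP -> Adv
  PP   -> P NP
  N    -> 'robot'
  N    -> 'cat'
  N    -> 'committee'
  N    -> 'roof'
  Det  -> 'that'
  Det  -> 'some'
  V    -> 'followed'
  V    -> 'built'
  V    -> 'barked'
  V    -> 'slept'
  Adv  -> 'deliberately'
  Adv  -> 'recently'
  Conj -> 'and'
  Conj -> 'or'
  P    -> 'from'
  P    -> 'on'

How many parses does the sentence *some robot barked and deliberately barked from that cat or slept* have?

Two of the 6 distinct bracketings:
[S [NP [Det some] [N robot]] [VP [VP [V barked]] [Conj and] [VP [AdvP [Adv deliberately]] [VP [VP [VP [V barked]] [PP [P from] [NP [Det that] [N cat]]]] [Conj or] [VP [V slept]]]]]]
[S [NP [Det some] [N robot]] [VP [VP [V barked]] [Conj and] [VP [VP [AdvP [Adv deliberately]] [VP [VP [V barked]] [PP [P from] [NP [Det that] [N cat]]]]] [Conj or] [VP [V slept]]]]]
The trees differ in how a recursive rule is bracketed over the same span.

6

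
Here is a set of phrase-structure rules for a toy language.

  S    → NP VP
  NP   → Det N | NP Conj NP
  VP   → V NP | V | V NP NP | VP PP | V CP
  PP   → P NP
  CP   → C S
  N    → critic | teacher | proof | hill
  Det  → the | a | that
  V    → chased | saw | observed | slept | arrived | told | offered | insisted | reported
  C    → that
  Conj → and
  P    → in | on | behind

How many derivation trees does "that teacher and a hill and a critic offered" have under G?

2

The two bracketings:
[S [NP [NP [Det that] [N teacher]] [Conj and] [NP [NP [Det a] [N hill]] [Conj and] [NP [Det a] [N critic]]]] [VP [V offered]]]
[S [NP [NP [NP [Det that] [N teacher]] [Conj and] [NP [Det a] [N hill]]] [Conj and] [NP [Det a] [N critic]]] [VP [V offered]]]
The trees differ in how a recursive rule is bracketed over the same span.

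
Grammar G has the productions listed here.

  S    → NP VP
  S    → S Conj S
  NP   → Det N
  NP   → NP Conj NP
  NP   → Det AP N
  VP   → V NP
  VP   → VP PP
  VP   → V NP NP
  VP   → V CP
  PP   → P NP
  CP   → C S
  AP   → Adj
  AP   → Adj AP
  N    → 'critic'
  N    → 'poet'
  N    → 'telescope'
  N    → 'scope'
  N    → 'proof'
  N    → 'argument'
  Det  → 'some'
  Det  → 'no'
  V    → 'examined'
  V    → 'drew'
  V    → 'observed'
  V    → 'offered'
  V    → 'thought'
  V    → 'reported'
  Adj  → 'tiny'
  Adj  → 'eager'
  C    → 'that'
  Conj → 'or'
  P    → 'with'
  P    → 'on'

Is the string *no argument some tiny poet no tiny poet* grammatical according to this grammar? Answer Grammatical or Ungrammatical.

Ungrammatical

For S → NP VP, the only prefix that parses as NP is 'no argument', but the remainder 'some tiny poet no tiny poet' is not a VP under these rules. The alternative S rule S → S Conj S likewise has no satisfying split.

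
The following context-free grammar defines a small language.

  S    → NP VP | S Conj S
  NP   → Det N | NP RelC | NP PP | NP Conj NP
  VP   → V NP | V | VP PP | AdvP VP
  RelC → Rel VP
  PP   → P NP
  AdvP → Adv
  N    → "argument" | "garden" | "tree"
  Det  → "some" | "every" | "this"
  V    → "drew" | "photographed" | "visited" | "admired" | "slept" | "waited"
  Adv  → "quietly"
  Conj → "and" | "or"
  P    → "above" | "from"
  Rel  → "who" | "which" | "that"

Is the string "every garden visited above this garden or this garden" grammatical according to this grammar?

Grammatical

[S [NP [Det every] [N garden]] [VP [VP [V visited]] [PP [P above] [NP [NP [Det this] [N garden]] [Conj or] [NP [Det this] [N garden]]]]]]
Every word is introduced by a lexical rule and the phrasal rules combine the resulting categories into a single S.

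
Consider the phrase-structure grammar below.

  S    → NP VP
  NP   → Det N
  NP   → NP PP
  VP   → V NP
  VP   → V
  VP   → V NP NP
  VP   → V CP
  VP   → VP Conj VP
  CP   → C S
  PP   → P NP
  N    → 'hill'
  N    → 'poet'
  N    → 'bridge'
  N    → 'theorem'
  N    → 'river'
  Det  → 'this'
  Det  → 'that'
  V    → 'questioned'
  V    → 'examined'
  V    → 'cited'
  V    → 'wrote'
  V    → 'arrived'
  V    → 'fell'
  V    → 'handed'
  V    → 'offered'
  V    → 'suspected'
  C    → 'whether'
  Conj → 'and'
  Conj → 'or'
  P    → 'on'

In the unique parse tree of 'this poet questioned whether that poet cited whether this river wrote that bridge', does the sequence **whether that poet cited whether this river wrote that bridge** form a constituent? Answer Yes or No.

[S [NP [Det this] [N poet]] [VP [V questioned] [CP [C whether] [S [NP [Det that] [N poet]] [VP [V cited] [CP [C whether] [S [NP [Det this] [N river]] [VP [V wrote] [NP [Det that] [N bridge]]]]]]]]]]
The words 'whether that poet cited whether this river wrote that bridge' are exhaustively dominated by a single CP node (built by CP → C S), so they form a constituent.

Yes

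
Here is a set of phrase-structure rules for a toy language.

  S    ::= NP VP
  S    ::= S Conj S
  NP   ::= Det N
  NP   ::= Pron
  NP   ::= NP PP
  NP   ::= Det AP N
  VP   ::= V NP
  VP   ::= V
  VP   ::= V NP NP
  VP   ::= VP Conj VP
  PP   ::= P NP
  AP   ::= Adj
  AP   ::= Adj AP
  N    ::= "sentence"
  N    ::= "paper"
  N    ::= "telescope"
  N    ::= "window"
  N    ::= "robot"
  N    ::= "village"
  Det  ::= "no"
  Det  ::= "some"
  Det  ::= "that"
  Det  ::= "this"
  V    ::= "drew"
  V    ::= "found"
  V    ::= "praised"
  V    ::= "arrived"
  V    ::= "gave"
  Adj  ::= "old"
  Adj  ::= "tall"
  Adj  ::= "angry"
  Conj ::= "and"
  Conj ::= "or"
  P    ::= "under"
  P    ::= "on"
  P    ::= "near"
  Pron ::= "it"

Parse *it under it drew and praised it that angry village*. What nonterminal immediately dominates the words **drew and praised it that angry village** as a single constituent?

S
  NP
    NP
      Pron: it
    PP
      P: under
      NP
        Pron: it
  VP
    VP
      V: drew
    Conj: and
    VP
      V: praised
      NP
        Pron: it
      NP
        Det: that
        AP
          Adj: angry
        N: village
The span 'drew and praised it that angry village' is the VP node built by VP → VP Conj VP.

VP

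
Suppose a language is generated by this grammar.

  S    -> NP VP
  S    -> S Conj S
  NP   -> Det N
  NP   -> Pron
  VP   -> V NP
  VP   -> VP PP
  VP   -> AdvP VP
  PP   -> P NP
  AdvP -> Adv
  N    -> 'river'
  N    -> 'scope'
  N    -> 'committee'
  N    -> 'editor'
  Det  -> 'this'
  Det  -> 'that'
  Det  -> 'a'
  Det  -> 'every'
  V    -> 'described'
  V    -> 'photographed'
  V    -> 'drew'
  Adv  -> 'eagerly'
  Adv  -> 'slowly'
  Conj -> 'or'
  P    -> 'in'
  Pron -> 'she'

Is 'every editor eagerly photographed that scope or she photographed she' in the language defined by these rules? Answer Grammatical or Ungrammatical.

S
  S
    NP
      Det: every
      N: editor
    VP
      AdvP
        Adv: eagerly
      VP
        V: photographed
        NP
          Det: that
          N: scope
  Conj: or
  S
    NP
      Pron: she
    VP
      V: photographed
      NP
        Pron: she
Each bracket corresponds to one application of a listed rule, so the string is derivable from S.

Grammatical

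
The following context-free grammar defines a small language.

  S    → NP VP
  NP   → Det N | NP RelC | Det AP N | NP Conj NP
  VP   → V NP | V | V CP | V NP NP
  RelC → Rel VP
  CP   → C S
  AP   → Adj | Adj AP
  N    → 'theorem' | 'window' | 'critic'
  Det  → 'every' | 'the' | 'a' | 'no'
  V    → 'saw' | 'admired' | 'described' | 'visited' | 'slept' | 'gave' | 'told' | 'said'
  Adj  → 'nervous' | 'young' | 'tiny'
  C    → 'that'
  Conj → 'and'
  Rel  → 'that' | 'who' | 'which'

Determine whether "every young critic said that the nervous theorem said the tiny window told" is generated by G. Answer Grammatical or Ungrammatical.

Ungrammatical

For S → NP VP, the only prefix that parses as NP is 'every young critic', but the remainder 'said that the nervous theorem said the tiny window told' is not a VP under these rules.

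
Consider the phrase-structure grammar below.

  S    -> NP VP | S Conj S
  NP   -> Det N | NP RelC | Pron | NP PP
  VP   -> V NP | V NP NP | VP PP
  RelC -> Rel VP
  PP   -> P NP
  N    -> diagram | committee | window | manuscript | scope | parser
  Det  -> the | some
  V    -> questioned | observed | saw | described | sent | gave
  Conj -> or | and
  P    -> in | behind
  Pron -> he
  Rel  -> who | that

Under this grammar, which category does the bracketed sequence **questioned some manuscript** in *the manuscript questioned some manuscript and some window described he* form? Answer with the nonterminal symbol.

S
  S
    NP
      Det: the
      N: manuscript
    VP
      V: questioned
      NP
        Det: some
        N: manuscript
  Conj: and
  S
    NP
      Det: some
      N: window
    VP
      V: described
      NP
        Pron: he
The span 'questioned some manuscript' is the VP node built by VP → V NP.

VP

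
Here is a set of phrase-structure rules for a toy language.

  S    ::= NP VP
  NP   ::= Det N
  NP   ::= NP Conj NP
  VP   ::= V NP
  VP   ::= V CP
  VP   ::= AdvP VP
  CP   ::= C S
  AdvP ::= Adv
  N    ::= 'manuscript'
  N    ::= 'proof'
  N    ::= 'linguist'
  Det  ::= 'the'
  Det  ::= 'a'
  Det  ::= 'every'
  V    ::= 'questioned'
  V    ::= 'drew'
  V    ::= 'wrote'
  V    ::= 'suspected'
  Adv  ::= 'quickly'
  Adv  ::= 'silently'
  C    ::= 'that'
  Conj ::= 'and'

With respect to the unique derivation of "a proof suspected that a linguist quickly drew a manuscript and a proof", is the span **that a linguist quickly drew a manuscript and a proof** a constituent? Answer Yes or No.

Yes

[S [NP [Det a] [N proof]] [VP [V suspected] [CP [C that] [S [NP [Det a] [N linguist]] [VP [AdvP [Adv quickly]] [VP [V drew] [NP [NP [Det a] [N manuscript]] [Conj and] [NP [Det a] [N proof]]]]]]]]]
The words 'that a linguist quickly drew a manuscript and a proof' are exhaustively dominated by a single CP node (built by CP → C S), so they form a constituent.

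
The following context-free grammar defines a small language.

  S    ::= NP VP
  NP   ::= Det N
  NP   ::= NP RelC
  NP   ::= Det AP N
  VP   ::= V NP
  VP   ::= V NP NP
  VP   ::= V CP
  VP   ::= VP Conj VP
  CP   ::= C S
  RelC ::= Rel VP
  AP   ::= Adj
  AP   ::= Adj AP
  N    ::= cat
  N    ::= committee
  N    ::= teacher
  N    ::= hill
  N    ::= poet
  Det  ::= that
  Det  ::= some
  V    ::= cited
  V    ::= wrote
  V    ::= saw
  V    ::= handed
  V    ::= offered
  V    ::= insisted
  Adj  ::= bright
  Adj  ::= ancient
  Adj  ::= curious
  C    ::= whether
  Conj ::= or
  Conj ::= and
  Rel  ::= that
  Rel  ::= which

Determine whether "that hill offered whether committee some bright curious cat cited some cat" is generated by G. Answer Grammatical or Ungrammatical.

Ungrammatical

A C word can never sit immediately before an N word in any string this grammar generates, so the substring 'whether committee' rules out a derivation.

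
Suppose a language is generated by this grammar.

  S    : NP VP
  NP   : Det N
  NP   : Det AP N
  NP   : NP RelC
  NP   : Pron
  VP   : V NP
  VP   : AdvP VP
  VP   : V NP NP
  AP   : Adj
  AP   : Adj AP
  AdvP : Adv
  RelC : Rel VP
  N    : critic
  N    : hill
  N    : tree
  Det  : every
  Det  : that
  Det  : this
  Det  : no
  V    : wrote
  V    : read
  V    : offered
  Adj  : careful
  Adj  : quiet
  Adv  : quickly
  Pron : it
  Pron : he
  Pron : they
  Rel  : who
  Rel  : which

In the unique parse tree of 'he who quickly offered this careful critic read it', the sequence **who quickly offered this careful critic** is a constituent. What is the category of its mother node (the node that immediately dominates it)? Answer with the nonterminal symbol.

NP

[S [NP [NP [Pron he]] [RelC [Rel who] [VP [AdvP [Adv quickly]] [VP [V offered] [NP [Det this] [AP [Adj careful]] [N critic]]]]]] [VP [V read] [NP [Pron it]]]]
The span 'who quickly offered this careful critic' is the RelC node built by RelC → Rel VP.
Its mother is the NP built by NP → NP RelC.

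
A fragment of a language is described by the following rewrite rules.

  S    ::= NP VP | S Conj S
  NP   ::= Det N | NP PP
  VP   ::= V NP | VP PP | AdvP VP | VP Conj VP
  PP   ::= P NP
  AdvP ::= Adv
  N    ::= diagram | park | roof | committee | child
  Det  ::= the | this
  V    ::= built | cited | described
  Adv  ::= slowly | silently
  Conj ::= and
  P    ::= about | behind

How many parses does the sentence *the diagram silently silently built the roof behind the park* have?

Two of the 4 distinct bracketings:
[S [NP [Det the] [N diagram]] [VP [VP [AdvP [Adv silently]] [VP [AdvP [Adv silently]] [VP [V built] [NP [Det the] [N roof]]]]] [PP [P behind] [NP [Det the] [N park]]]]]
[S [NP [Det the] [N diagram]] [VP [AdvP [Adv silently]] [VP [VP [AdvP [Adv silently]] [VP [V built] [NP [Det the] [N roof]]]] [PP [P behind] [NP [Det the] [N park]]]]]]
The trees differ in how a recursive rule is bracketed over the same span.

4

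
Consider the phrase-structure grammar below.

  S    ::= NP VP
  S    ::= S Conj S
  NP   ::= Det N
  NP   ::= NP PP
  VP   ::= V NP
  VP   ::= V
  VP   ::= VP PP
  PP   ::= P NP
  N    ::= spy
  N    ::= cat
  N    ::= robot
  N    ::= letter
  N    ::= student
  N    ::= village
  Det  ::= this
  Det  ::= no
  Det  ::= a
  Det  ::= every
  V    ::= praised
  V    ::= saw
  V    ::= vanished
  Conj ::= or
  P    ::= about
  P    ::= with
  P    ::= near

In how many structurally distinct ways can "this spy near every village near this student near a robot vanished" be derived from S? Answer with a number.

5

Two of the 5 distinct bracketings:
[S [NP [NP [Det this] [N spy]] [PP [P near] [NP [NP [Det every] [N village]] [PP [P near] [NP [NP [Det this] [N student]] [PP [P near] [NP [Det a] [N robot]]]]]]]] [VP [V vanished]]]
[S [NP [NP [Det this] [N spy]] [PP [P near] [NP [NP [NP [Det every] [N village]] [PP [P near] [NP [Det this] [N student]]]] [PP [P near] [NP [Det a] [N robot]]]]]] [VP [V vanished]]]
The trees differ in how a recursive rule is bracketed over the same span.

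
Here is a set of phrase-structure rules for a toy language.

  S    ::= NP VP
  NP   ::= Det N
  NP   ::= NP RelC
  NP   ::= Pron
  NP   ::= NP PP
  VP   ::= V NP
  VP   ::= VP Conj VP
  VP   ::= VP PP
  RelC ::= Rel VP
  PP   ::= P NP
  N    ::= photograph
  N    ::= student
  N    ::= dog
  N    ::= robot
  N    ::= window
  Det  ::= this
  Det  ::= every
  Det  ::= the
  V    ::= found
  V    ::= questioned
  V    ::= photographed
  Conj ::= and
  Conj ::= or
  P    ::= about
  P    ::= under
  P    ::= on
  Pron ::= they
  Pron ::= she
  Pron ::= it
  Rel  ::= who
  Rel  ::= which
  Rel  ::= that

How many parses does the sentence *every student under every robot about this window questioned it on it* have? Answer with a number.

Two of the 4 distinct bracketings:
[S [NP [NP [Det every] [N student]] [PP [P under] [NP [NP [Det every] [N robot]] [PP [P about] [NP [Det this] [N window]]]]]] [VP [V questioned] [NP [NP [Pron it]] [PP [P on] [NP [Pron it]]]]]]
[S [NP [NP [Det every] [N student]] [PP [P under] [NP [NP [Det every] [N robot]] [PP [P about] [NP [Det this] [N window]]]]]] [VP [VP [V questioned] [NP [Pron it]]] [PP [P on] [NP [Pron it]]]]]
The difference turns on whether VP → VP PP is used at the relevant span, versus an alternative expansion of VP.

4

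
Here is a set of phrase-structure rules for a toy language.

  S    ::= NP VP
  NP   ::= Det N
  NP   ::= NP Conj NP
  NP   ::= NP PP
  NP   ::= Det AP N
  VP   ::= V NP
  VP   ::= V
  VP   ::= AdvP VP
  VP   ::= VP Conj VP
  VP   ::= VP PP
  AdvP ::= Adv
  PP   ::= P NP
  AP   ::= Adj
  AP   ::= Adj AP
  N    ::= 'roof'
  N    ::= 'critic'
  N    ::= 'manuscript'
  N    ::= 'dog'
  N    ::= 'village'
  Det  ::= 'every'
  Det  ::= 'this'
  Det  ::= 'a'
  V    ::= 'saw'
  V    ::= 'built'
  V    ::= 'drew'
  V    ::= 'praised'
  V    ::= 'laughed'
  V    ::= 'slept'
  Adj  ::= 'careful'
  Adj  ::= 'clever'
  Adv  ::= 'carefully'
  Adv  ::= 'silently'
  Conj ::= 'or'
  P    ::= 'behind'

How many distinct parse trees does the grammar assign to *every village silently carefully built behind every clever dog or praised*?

6

Two of the 6 distinct bracketings:
[S [NP [Det every] [N village]] [VP [AdvP [Adv silently]] [VP [AdvP [Adv carefully]] [VP [VP [VP [V built]] [PP [P behind] [NP [Det every] [AP [Adj clever]] [N dog]]]] [Conj or] [VP [V praised]]]]]]
[S [NP [Det every] [N village]] [VP [AdvP [Adv silently]] [VP [VP [AdvP [Adv carefully]] [VP [VP [V built]] [PP [P behind] [NP [Det every] [AP [Adj clever]] [N dog]]]]] [Conj or] [VP [V praised]]]]]
The trees differ in how a recursive rule is bracketed over the same span.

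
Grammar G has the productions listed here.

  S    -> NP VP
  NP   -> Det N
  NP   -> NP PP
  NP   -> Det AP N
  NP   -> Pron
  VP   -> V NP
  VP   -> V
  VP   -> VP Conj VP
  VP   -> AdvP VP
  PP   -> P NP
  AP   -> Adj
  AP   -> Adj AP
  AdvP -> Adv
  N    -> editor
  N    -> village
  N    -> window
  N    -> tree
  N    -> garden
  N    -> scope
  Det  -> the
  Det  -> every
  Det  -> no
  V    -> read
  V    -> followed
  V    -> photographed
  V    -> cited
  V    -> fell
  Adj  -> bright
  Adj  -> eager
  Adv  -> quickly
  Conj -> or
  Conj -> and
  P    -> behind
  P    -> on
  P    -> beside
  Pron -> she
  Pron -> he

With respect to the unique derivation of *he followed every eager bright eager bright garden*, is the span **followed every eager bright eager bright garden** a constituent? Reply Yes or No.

Yes

[S [NP [Pron he]] [VP [V followed] [NP [Det every] [AP [Adj eager] [AP [Adj bright] [AP [Adj eager] [AP [Adj bright]]]]] [N garden]]]]
The words 'followed every eager bright eager bright garden' are exhaustively dominated by a single VP node (built by VP → V NP), so they form a constituent.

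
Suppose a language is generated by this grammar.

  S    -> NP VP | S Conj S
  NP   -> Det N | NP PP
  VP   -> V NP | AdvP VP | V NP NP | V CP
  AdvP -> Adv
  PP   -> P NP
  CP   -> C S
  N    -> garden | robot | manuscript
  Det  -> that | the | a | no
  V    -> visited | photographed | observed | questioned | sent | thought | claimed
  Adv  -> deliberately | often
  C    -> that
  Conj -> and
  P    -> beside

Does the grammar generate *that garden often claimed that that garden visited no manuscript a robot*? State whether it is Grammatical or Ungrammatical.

Grammatical

S
  NP
    Det: that
    N: garden
  VP
    AdvP
      Adv: often
    VP
      V: claimed
      CP
        C: that
        S
          NP
            Det: that
            N: garden
          VP
            V: visited
            NP
              Det: no
              N: manuscript
            NP
              Det: a
              N: robot
The bracketing above is licensed at every node by one of the given productions, with S at the root.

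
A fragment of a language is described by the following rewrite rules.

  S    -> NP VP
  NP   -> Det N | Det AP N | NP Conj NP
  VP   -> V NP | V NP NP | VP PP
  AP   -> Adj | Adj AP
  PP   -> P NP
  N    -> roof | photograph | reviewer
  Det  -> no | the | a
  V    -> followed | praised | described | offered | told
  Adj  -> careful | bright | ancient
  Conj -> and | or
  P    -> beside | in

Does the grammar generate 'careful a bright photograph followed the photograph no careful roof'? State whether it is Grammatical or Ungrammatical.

An Adj word can never sit immediately before a Det word in any string this grammar generates, so the substring 'careful a' rules out a derivation.

Ungrammatical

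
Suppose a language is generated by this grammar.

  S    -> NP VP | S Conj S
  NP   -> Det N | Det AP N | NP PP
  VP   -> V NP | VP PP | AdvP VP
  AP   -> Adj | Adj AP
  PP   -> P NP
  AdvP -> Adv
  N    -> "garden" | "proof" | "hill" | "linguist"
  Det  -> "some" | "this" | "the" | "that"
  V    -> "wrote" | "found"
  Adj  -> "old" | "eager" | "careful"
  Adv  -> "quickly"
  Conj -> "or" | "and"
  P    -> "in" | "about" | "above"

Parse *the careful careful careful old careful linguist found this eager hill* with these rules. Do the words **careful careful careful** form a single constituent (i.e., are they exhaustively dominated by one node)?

No

[S [NP [Det the] [AP [Adj careful] [AP [Adj careful] [AP [Adj careful] [AP [Adj old] [AP [Adj careful]]]]]] [N linguist]] [VP [V found] [NP [Det this] [AP [Adj eager]] [N hill]]]]
The smallest constituent containing 'careful careful careful' is the AP spanning 'careful careful careful old careful'; no single node in the tree dominates exactly the given words.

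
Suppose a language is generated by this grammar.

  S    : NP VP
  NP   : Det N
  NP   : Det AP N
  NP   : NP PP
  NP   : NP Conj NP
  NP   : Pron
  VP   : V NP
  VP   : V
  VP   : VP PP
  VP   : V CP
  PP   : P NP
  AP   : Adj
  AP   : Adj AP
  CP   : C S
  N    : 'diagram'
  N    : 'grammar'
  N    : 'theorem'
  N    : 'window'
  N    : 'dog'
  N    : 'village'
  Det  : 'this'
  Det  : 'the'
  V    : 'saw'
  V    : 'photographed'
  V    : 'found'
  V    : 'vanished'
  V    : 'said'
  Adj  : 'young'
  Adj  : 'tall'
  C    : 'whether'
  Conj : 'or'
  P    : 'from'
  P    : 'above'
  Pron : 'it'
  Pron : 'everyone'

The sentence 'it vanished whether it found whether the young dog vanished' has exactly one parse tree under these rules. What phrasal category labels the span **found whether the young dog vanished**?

VP

[S [NP [Pron it]] [VP [V vanished] [CP [C whether] [S [NP [Pron it]] [VP [V found] [CP [C whether] [S [NP [Det the] [AP [Adj young]] [N dog]] [VP [V vanished]]]]]]]]]
The span 'found whether the young dog vanished' is the VP node built by VP → V CP.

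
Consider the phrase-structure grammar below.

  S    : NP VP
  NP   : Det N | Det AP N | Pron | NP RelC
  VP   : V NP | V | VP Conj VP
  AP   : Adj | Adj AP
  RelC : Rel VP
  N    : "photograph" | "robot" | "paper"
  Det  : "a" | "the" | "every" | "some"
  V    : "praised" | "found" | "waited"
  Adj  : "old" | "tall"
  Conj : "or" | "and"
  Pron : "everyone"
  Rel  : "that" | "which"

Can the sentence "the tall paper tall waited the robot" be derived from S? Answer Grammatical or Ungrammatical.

An N word can never sit immediately before an Adj word in any string this grammar generates, so the substring 'paper tall' rules out a derivation.

Ungrammatical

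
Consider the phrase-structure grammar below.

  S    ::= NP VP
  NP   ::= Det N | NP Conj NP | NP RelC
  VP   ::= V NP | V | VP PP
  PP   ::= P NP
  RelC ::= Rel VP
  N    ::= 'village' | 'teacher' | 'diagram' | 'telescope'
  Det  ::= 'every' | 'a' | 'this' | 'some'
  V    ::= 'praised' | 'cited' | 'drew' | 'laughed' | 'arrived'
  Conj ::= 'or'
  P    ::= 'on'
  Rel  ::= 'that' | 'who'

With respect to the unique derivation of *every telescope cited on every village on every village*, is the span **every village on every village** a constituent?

[S [NP [Det every] [N telescope]] [VP [VP [VP [V cited]] [PP [P on] [NP [Det every] [N village]]]] [PP [P on] [NP [Det every] [N village]]]]]
The smallest constituent containing 'every village on every village' is the VP spanning 'cited on every village on every village'; no single node in the tree dominates exactly the given words.

No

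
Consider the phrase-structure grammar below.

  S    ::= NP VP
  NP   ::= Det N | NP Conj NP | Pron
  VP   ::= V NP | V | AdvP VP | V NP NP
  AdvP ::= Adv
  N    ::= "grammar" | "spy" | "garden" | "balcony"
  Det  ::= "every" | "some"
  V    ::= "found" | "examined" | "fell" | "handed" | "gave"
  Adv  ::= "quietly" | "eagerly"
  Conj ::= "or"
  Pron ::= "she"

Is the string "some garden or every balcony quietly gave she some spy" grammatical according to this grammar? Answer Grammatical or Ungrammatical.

[S [NP [NP [Det some] [N garden]] [Conj or] [NP [Det every] [N balcony]]] [VP [AdvP [Adv quietly]] [VP [V gave] [NP [Pron she]] [NP [Det some] [N spy]]]]]
The bracketing above is licensed at every node by one of the given productions, with S at the root.

Grammatical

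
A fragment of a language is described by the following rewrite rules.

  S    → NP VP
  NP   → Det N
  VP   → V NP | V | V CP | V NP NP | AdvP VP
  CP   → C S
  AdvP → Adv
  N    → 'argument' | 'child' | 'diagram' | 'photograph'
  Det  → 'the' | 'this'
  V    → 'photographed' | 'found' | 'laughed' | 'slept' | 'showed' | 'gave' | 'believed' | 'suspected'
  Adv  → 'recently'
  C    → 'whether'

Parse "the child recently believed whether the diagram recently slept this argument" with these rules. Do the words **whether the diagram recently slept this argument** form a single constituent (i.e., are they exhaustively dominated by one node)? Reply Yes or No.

Yes

[S [NP [Det the] [N child]] [VP [AdvP [Adv recently]] [VP [V believed] [CP [C whether] [S [NP [Det the] [N diagram]] [VP [AdvP [Adv recently]] [VP [V slept] [NP [Det this] [N argument]]]]]]]]]
The words 'whether the diagram recently slept this argument' are exhaustively dominated by a single CP node (built by CP → C S), so they form a constituent.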